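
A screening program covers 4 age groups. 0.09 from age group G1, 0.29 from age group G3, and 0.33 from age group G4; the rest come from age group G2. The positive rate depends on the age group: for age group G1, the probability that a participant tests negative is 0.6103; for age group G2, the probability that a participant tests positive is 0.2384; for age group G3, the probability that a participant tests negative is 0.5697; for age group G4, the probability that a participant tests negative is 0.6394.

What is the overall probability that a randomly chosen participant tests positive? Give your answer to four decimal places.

P(T) ≈ 0.3480

P(G2) = 1 − (0.09 + 0.29 + 0.33) = 0.29.
P(T|G1) = 1 − 0.6103 = 0.3897.
P(T|G3) = 1 − 0.5697 = 0.4303.
P(T|G4) = 1 − 0.6394 = 0.3606.
P(T) = P(T|G1)·P(G1) + P(T|G2)·P(G2) + P(T|G3)·P(G3) + P(T|G4)·P(G4)
      = 0.3897·0.09 + 0.2384·0.29 + 0.4303·0.29 + 0.3606·0.33
      = 0.035073 + 0.069136 + 0.124787 + 0.118998 = 0.347994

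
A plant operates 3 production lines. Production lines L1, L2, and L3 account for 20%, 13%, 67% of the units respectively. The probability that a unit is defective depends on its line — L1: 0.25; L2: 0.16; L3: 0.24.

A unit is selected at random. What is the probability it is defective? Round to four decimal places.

P(D) = P(D|L1)·P(L1) + P(D|L2)·P(L2) + P(D|L3)·P(L3)
      = 0.25·0.2 + 0.16·0.13 + 0.24·0.67
      = 0.05 + 0.0208 + 0.1608 = 0.2316

0.2316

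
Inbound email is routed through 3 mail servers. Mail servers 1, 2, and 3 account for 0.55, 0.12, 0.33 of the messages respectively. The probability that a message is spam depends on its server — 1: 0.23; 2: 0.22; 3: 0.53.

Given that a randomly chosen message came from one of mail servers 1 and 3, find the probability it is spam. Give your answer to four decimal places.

P(S|J) ≈ 0.3425

Let J = {1, 3}.
P(J) = 0.55 + 0.33 = 0.88.
P(S ∩ J) = 0.23·0.55 + 0.53·0.33 = 0.1265 + 0.1749 = 0.3014.
P(S | J) = 0.3014 / 0.88 = 0.342500…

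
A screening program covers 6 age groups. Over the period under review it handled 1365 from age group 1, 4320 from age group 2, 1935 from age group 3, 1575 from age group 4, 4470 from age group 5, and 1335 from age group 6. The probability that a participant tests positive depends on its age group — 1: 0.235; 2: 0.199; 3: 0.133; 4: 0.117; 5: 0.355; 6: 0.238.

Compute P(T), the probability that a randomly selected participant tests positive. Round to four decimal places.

0.2351

Total: 1365 + 4320 + 1935 + 1575 + 4470 + 1335 = 15000.
P(1) = 1365/15000 = 0.091. P(2) = 4320/15000 = 0.288. P(3) = 1935/15000 = 0.129. P(4) = 1575/15000 = 0.105. P(5) = 4470/15000 = 0.298. P(6) = 1335/15000 = 0.089.
Summing over the partition,
P(T) = P(T|1)·P(1) + P(T|2)·P(2) + P(T|3)·P(3) + P(T|4)·P(4) + P(T|5)·P(5) + P(T|6)·P(6)
      = 0.235·0.091 + 0.199·0.288 + 0.133·0.129 + 0.117·0.105 + 0.355·0.298 + 0.238·0.089
      = 0.021385 + 0.057312 + 0.017157 + 0.012285 + 0.10579 + 0.021182 = 0.235111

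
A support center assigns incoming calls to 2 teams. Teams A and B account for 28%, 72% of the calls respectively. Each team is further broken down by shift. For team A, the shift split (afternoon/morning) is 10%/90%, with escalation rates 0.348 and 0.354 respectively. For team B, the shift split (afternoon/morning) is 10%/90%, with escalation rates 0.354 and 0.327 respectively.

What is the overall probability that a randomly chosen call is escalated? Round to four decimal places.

P(E) ≈ 0.3363

P(E|A) = 0.1·0.348 + 0.9·0.354 = 0.0348 + 0.3186 = 0.3534
P(E|B) = 0.1·0.354 + 0.9·0.327 = 0.0354 + 0.2943 = 0.3297
Then overall,
P(E) = 0.28·0.3534 + 0.72·0.3297
      = 0.098952 + 0.237384 = 0.336336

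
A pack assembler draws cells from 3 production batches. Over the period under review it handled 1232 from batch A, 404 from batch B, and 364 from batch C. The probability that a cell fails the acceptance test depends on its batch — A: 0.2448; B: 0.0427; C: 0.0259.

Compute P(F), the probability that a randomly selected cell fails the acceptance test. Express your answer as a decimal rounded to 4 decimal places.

P(F) ≈ 0.1641

Total: 1232 + 404 + 364 = 2000.
P(A) = 1232/2000 = 0.616. P(B) = 404/2000 = 0.202. P(C) = 364/2000 = 0.182.
Summing over the partition,
P(F) = P(F|A)·P(A) + P(F|B)·P(B) + P(F|C)·P(C)
      = 0.2448·0.616 + 0.0427·0.202 + 0.0259·0.182
      = 0.1507968 + 0.0086254 + 0.0047138 = 0.164136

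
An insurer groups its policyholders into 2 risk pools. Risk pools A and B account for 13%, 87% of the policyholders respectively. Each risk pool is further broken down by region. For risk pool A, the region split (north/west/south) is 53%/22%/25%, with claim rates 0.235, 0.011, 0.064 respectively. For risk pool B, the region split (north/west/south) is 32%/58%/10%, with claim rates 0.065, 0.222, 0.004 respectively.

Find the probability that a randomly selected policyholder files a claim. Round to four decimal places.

P(C|A) = 0.53·0.235 + 0.22·0.011 + 0.25·0.064 = 0.12455 + 0.00242 + 0.016 = 0.14297
P(C|B) = 0.32·0.065 + 0.58·0.222 + 0.1·0.004 = 0.0208 + 0.12876 + 0.0004 = 0.14996
By total probability over the outer partition,
P(C) = 0.13·0.14297 + 0.87·0.14996
      = 0.0185861 + 0.1304652 = 0.1490513

0.1491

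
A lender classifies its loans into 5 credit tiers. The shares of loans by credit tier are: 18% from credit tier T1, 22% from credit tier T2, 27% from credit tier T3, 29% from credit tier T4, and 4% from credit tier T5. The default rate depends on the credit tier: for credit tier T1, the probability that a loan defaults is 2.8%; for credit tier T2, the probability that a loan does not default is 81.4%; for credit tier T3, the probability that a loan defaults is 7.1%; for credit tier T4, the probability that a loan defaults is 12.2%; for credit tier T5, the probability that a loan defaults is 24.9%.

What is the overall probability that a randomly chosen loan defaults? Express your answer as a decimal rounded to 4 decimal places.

P(D) ≈ 0.1105

P(D|T2) = 1 − 0.814 = 0.186.
Using total probability over the partition,
P(D) = P(D|T1)·P(T1) + P(D|T2)·P(T2) + P(D|T3)·P(T3) + P(D|T4)·P(T4) + P(D|T5)·P(T5)
      = 0.028·0.18 + 0.186·0.22 + 0.071·0.27 + 0.122·0.29 + 0.249·0.04
      = 0.00504 + 0.04092 + 0.01917 + 0.03538 + 0.00996 = 0.11047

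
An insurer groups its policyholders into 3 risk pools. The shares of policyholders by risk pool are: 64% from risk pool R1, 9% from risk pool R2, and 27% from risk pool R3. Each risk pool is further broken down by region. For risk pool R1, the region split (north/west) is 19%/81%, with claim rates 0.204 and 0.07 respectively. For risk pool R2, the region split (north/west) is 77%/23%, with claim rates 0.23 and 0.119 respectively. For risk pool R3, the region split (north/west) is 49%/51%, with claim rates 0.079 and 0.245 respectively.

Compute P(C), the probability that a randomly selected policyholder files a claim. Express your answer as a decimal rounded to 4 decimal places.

P(C|R1) = 0.19·0.204 + 0.81·0.07 = 0.03876 + 0.0567 = 0.09546
P(C|R2) = 0.77·0.23 + 0.23·0.119 = 0.1771 + 0.02737 = 0.20447
P(C|R3) = 0.49·0.079 + 0.51·0.245 = 0.03871 + 0.12495 = 0.16366
Then overall,
P(C) = 0.64·0.09546 + 0.09·0.20447 + 0.27·0.16366
      = 0.0610944 + 0.0184023 + 0.0441882 = 0.1236849

0.1237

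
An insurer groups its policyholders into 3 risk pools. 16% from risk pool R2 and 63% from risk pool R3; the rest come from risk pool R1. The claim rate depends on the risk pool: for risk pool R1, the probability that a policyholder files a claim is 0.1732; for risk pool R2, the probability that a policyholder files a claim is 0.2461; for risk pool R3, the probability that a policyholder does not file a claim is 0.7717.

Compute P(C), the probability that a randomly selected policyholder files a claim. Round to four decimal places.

P(C) ≈ 0.2196

P(R1) = 1 − (0.16 + 0.63) = 0.21.
P(C|R3) = 1 − 0.7717 = 0.2283.
P(C) = P(C|R1)·P(R1) + P(C|R2)·P(R2) + P(C|R3)·P(R3)
      = 0.1732·0.21 + 0.2461·0.16 + 0.2283·0.63
      = 0.036372 + 0.039376 + 0.143829 = 0.219577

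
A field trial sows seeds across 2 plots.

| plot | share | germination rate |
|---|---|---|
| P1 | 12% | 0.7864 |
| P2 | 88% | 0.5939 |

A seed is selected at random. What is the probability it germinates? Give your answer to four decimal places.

P(G) ≈ 0.6170

By the law of total probability,
P(G) = P(G|P1)·P(P1) + P(G|P2)·P(P2)
      = 0.7864·0.12 + 0.5939·0.88
      = 0.094368 + 0.522632 = 0.617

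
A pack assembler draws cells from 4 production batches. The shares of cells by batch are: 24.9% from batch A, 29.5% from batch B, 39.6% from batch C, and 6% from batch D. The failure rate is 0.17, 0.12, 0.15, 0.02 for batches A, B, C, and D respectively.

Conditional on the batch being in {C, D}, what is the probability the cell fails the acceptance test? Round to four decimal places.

0.1329

Let S = {C, D}.
P(S) = 0.396 + 0.06 = 0.456.
P(F ∩ S) = 0.15·0.396 + 0.02·0.06 = 0.0594 + 0.0012 = 0.0606.
P(F | S) = 0.0606 / 0.456 = 0.132895…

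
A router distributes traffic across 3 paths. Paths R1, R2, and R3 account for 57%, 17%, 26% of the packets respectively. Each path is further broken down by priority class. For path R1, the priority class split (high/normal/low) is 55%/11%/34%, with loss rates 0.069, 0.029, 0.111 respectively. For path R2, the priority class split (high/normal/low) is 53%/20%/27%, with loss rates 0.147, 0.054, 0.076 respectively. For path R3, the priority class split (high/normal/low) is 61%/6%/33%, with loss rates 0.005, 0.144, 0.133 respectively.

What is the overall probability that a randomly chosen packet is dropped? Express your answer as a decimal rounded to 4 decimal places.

P(L|R1) = 0.55·0.069 + 0.11·0.029 + 0.34·0.111 = 0.03795 + 0.00319 + 0.03774 = 0.07888
P(L|R2) = 0.53·0.147 + 0.2·0.054 + 0.27·0.076 = 0.07791 + 0.0108 + 0.02052 = 0.10923
P(L|R3) = 0.61·0.005 + 0.06·0.144 + 0.33·0.133 = 0.00305 + 0.00864 + 0.04389 = 0.05558
Then overall,
P(L) = 0.57·0.07888 + 0.17·0.10923 + 0.26·0.05558
      = 0.0449616 + 0.0185691 + 0.0144508 = 0.0779815

0.0780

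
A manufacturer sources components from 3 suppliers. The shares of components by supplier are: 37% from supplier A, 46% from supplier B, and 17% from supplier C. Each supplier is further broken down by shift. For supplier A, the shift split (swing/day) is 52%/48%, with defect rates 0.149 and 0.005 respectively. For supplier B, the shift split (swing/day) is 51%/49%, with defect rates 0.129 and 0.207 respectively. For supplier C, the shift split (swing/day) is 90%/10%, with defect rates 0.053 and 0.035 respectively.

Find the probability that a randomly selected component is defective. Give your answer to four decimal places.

P(D) ≈ 0.1152

P(D|A) = 0.52·0.149 + 0.48·0.005 = 0.07748 + 0.0024 = 0.07988
P(D|B) = 0.51·0.129 + 0.49·0.207 = 0.06579 + 0.10143 = 0.16722
P(D|C) = 0.9·0.053 + 0.1·0.035 = 0.0477 + 0.0035 = 0.0512
Then overall,
P(D) = 0.37·0.07988 + 0.46·0.16722 + 0.17·0.0512
      = 0.0295556 + 0.0769212 + 0.008704 = 0.1151808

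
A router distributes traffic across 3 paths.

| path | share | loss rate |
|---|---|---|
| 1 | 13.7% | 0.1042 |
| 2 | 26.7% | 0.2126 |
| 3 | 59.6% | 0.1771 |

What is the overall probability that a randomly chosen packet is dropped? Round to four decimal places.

0.1766

P(L) = P(L|1)·P(1) + P(L|2)·P(2) + P(L|3)·P(3)
      = 0.1042·0.137 + 0.2126·0.267 + 0.1771·0.596
      = 0.0142754 + 0.0567642 + 0.1055516 = 0.1765912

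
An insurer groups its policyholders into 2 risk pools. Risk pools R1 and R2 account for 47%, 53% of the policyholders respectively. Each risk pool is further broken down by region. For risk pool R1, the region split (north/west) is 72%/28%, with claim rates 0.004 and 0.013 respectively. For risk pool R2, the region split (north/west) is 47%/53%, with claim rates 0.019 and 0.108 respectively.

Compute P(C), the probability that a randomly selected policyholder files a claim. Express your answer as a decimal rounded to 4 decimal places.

P(C|R1) = 0.72·0.004 + 0.28·0.013 = 0.00288 + 0.00364 = 0.00652
P(C|R2) = 0.47·0.019 + 0.53·0.108 = 0.00893 + 0.05724 = 0.06617
By total probability over the outer partition,
P(C) = 0.47·0.00652 + 0.53·0.06617
      = 0.0030644 + 0.0350701 = 0.0381345

0.0381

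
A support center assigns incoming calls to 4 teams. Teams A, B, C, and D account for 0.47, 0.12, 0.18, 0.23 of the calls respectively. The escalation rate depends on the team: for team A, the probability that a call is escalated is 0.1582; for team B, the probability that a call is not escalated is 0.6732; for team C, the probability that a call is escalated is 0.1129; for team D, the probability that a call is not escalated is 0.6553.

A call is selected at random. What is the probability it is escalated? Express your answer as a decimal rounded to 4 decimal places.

P(E) ≈ 0.2132

P(E|B) = 1 − 0.6732 = 0.3268.
P(E|D) = 1 − 0.6553 = 0.3447.
P(E) = P(E|A)·P(A) + P(E|B)·P(B) + P(E|C)·P(C) + P(E|D)·P(D)
      = 0.1582·0.47 + 0.3268·0.12 + 0.1129·0.18 + 0.3447·0.23
      = 0.074354 + 0.039216 + 0.020322 + 0.079281 = 0.213173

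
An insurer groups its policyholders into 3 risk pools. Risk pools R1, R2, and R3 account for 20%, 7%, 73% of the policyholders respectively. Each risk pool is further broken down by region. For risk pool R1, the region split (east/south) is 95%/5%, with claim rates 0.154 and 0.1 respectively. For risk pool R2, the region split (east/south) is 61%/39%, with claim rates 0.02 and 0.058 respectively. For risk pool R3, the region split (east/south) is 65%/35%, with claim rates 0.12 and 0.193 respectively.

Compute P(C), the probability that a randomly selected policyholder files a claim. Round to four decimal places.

P(C) ≈ 0.1389

P(C|R1) = 0.95·0.154 + 0.05·0.1 = 0.1463 + 0.005 = 0.1513
P(C|R2) = 0.61·0.02 + 0.39·0.058 = 0.0122 + 0.02262 = 0.03482
P(C|R3) = 0.65·0.12 + 0.35·0.193 = 0.078 + 0.06755 = 0.14555
Then overall,
P(C) = 0.2·0.1513 + 0.07·0.03482 + 0.73·0.14555
      = 0.03026 + 0.0024374 + 0.1062515 = 0.1389489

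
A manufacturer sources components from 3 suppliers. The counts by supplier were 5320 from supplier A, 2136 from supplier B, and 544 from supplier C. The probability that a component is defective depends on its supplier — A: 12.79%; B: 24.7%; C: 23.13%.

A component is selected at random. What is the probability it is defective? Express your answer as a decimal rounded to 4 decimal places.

P(D) ≈ 0.1667

Total: 5320 + 2136 + 544 = 8000.
P(A) = 5320/8000 = 0.665. P(B) = 2136/8000 = 0.267. P(C) = 544/8000 = 0.068.
P(D) = P(D|A)·P(A) + P(D|B)·P(B) + P(D|C)·P(C)
      = 0.1279·0.665 + 0.247·0.267 + 0.2313·0.068
      = 0.0850535 + 0.065949 + 0.0157284 = 0.1667309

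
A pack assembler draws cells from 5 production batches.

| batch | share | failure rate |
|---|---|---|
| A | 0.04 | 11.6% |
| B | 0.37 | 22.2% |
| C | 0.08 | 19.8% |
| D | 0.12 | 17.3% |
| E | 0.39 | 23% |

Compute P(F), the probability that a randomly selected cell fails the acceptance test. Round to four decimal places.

0.2131

P(F) = P(F|A)·P(A) + P(F|B)·P(B) + P(F|C)·P(C) + P(F|D)·P(D) + P(F|E)·P(E)
      = 0.116·0.04 + 0.222·0.37 + 0.198·0.08 + 0.173·0.12 + 0.23·0.39
      = 0.00464 + 0.08214 + 0.01584 + 0.02076 + 0.0897 = 0.21308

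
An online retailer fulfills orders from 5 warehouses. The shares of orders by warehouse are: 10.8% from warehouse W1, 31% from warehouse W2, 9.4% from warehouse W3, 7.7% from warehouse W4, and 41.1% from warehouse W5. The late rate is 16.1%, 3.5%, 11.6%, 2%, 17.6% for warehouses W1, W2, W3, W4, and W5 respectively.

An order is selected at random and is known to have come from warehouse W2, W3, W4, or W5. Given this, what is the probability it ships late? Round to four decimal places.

Let S = {W2, W3, W4, W5}.
P(S) = 0.31 + 0.094 + 0.077 + 0.411 = 0.892.
P(L ∩ S) = 0.035·0.31 + 0.116·0.094 + 0.02·0.077 + 0.176·0.411 = 0.01085 + 0.010904 + 0.00154 + 0.072336 = 0.09563.
P(L | S) = 0.09563 / 0.892 = 0.107209…

0.1072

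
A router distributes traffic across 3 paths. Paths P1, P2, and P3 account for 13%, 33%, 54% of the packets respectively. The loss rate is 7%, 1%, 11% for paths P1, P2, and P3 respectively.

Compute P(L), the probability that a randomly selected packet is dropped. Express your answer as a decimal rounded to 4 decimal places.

0.0718

P(L) = P(L|P1)·P(P1) + P(L|P2)·P(P2) + P(L|P3)·P(P3)
      = 0.07·0.13 + 0.01·0.33 + 0.11·0.54
      = 0.0091 + 0.0033 + 0.0594 = 0.0718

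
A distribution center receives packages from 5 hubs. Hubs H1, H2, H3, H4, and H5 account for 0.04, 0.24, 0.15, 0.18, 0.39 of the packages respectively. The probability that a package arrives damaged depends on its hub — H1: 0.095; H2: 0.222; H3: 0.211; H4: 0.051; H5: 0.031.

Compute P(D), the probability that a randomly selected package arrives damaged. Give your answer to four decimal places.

0.1100

Summing over the partition,
P(D) = P(D|H1)·P(H1) + P(D|H2)·P(H2) + P(D|H3)·P(H3) + P(D|H4)·P(H4) + P(D|H5)·P(H5)
      = 0.095·0.04 + 0.222·0.24 + 0.211·0.15 + 0.051·0.18 + 0.031·0.39
      = 0.0038 + 0.05328 + 0.03165 + 0.00918 + 0.01209 = 0.11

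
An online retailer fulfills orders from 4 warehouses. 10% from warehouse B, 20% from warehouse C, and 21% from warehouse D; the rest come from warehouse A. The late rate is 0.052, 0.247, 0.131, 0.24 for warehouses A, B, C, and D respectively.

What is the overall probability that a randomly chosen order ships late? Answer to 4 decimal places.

0.1268

P(A) = 1 − (0.1 + 0.2 + 0.21) = 0.49.
P(L) = P(L|A)·P(A) + P(L|B)·P(B) + P(L|C)·P(C) + P(L|D)·P(D)
      = 0.052·0.49 + 0.247·0.1 + 0.131·0.2 + 0.24·0.21
      = 0.02548 + 0.0247 + 0.0262 + 0.0504 = 0.12678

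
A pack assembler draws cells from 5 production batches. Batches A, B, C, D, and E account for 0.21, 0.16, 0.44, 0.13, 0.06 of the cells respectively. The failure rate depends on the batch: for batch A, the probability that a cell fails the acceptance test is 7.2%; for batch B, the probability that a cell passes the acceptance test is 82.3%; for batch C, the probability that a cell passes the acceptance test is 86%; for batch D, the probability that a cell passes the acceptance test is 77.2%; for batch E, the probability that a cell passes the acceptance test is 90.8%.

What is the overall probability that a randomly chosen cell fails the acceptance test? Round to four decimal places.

P(F|B) = 1 − 0.823 = 0.177.
P(F|C) = 1 − 0.86 = 0.14.
P(F|D) = 1 − 0.772 = 0.228.
P(F|E) = 1 − 0.908 = 0.092.
By the law of total probability,
P(F) = P(F|A)·P(A) + P(F|B)·P(B) + P(F|C)·P(C) + P(F|D)·P(D) + P(F|E)·P(E)
      = 0.072·0.21 + 0.177·0.16 + 0.14·0.44 + 0.228·0.13 + 0.092·0.06
      = 0.01512 + 0.02832 + 0.0616 + 0.02964 + 0.00552 = 0.1402

0.1402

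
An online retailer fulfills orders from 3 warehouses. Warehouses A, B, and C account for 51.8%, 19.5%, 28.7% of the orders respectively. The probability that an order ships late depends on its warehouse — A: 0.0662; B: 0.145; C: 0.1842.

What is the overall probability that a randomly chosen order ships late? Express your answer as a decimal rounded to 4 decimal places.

P(L) = P(L|A)·P(A) + P(L|B)·P(B) + P(L|C)·P(C)
      = 0.0662·0.518 + 0.145·0.195 + 0.1842·0.287
      = 0.0342916 + 0.028275 + 0.0528654 = 0.115432

0.1154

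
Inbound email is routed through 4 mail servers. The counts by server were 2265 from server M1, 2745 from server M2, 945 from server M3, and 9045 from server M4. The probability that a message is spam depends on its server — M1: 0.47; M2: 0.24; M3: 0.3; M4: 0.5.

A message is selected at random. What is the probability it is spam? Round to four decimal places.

Total: 2265 + 2745 + 945 + 9045 = 15000.
P(M1) = 2265/15000 = 0.151. P(M2) = 2745/15000 = 0.183. P(M3) = 945/15000 = 0.063. P(M4) = 9045/15000 = 0.603.
Using total probability over the partition,
P(S) = P(S|M1)·P(M1) + P(S|M2)·P(M2) + P(S|M3)·P(M3) + P(S|M4)·P(M4)
      = 0.47·0.151 + 0.24·0.183 + 0.3·0.063 + 0.5·0.603
      = 0.07097 + 0.04392 + 0.0189 + 0.3015 = 0.43529

P(S) ≈ 0.4353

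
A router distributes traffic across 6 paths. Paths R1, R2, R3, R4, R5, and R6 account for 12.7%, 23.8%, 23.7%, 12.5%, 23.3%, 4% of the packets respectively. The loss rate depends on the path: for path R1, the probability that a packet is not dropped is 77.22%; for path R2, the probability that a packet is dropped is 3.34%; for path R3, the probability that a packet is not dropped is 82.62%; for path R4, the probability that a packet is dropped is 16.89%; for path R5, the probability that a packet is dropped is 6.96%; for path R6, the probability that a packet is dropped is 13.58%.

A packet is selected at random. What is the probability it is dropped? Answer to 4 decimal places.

0.1208

P(L|R1) = 1 − 0.7722 = 0.2278.
P(L|R3) = 1 − 0.8262 = 0.1738.
P(L) = P(L|R1)·P(R1) + P(L|R2)·P(R2) + P(L|R3)·P(R3) + P(L|R4)·P(R4) + P(L|R5)·P(R5) + P(L|R6)·P(R6)
      = 0.2278·0.127 + 0.0334·0.238 + 0.1738·0.237 + 0.1689·0.125 + 0.0696·0.233 + 0.1358·0.04
      = 0.0289306 + 0.0079492 + 0.0411906 + 0.0211125 + 0.0162168 + 0.005432 = 0.1208317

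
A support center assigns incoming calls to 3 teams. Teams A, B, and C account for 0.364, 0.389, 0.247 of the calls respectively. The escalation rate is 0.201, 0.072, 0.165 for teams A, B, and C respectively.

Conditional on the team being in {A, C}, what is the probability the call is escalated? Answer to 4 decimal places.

0.1864

Let S = {A, C}.
P(S) = 0.364 + 0.247 = 0.611.
P(E ∩ S) = 0.201·0.364 + 0.165·0.247 = 0.073164 + 0.040755 = 0.113919.
P(E | S) = 0.113919 / 0.611 = 0.186447…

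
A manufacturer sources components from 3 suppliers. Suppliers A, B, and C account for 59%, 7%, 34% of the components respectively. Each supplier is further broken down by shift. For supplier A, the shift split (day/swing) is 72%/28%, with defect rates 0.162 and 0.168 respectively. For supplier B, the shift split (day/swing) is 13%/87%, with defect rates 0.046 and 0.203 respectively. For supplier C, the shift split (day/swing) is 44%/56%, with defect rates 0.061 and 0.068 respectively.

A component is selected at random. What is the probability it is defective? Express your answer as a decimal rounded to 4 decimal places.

P(D|A) = 0.72·0.162 + 0.28·0.168 = 0.11664 + 0.04704 = 0.16368
P(D|B) = 0.13·0.046 + 0.87·0.203 = 0.00598 + 0.17661 = 0.18259
P(D|C) = 0.44·0.061 + 0.56·0.068 = 0.02684 + 0.03808 = 0.06492
By total probability over the outer partition,
P(D) = 0.59·0.16368 + 0.07·0.18259 + 0.34·0.06492
      = 0.0965712 + 0.0127813 + 0.0220728 = 0.1314253

0.1314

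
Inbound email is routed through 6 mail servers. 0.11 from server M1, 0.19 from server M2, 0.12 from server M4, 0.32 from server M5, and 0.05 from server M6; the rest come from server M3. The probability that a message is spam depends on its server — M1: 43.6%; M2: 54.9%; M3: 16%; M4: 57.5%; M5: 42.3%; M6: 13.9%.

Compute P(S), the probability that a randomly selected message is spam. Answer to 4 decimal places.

P(M3) = 1 − (0.11 + 0.19 + 0.12 + 0.32 + 0.05) = 0.21.
Using total probability over the partition,
P(S) = P(S|M1)·P(M1) + P(S|M2)·P(M2) + P(S|M3)·P(M3) + P(S|M4)·P(M4) + P(S|M5)·P(M5) + P(S|M6)·P(M6)
      = 0.436·0.11 + 0.549·0.19 + 0.16·0.21 + 0.575·0.12 + 0.423·0.32 + 0.139·0.05
      = 0.04796 + 0.10431 + 0.0336 + 0.069 + 0.13536 + 0.00695 = 0.39718

P(S) ≈ 0.3972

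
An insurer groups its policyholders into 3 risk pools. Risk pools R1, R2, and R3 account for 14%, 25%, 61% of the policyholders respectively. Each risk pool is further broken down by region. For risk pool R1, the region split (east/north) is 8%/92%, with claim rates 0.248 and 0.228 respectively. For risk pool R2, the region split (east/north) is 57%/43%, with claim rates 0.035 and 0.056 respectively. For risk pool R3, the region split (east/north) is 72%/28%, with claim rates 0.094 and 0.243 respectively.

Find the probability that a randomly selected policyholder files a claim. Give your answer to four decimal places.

P(C|R1) = 0.08·0.248 + 0.92·0.228 = 0.01984 + 0.20976 = 0.2296
P(C|R2) = 0.57·0.035 + 0.43·0.056 = 0.01995 + 0.02408 = 0.04403
P(C|R3) = 0.72·0.094 + 0.28·0.243 = 0.06768 + 0.06804 = 0.13572
By total probability over the outer partition,
P(C) = 0.14·0.2296 + 0.25·0.04403 + 0.61·0.13572
      = 0.032144 + 0.0110075 + 0.0827892 = 0.1259407

P(C) ≈ 0.1259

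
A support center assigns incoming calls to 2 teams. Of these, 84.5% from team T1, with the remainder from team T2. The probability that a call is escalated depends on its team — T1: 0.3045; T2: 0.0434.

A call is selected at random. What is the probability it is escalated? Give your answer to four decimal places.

P(T2) = 1 − (0.845) = 0.155.
P(E) = P(E|T1)·P(T1) + P(E|T2)·P(T2)
      = 0.3045·0.845 + 0.0434·0.155
      = 0.2573025 + 0.006727 = 0.2640295

P(E) ≈ 0.2640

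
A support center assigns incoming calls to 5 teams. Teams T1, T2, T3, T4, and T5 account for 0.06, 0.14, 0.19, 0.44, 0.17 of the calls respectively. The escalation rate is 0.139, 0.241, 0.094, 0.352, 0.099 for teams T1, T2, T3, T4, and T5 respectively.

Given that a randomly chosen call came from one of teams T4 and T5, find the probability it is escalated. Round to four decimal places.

P(E|S) ≈ 0.2815

Let S = {T4, T5}.
P(S) = 0.44 + 0.17 = 0.61.
P(E ∩ S) = 0.352·0.44 + 0.099·0.17 = 0.15488 + 0.01683 = 0.17171.
P(E | S) = 0.17171 / 0.61 = 0.281492…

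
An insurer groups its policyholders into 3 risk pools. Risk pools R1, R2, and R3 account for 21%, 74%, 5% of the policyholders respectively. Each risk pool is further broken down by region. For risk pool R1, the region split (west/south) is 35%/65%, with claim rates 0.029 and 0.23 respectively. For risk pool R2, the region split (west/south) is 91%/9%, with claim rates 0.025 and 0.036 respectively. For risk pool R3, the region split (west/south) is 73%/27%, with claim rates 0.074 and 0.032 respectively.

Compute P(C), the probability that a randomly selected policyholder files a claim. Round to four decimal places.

P(C) ≈ 0.0559

P(C|R1) = 0.35·0.029 + 0.65·0.23 = 0.01015 + 0.1495 = 0.15965
P(C|R2) = 0.91·0.025 + 0.09·0.036 = 0.02275 + 0.00324 = 0.02599
P(C|R3) = 0.73·0.074 + 0.27·0.032 = 0.05402 + 0.00864 = 0.06266
By total probability over the outer partition,
P(C) = 0.21·0.15965 + 0.74·0.02599 + 0.05·0.06266
      = 0.0335265 + 0.0192326 + 0.003133 = 0.0558921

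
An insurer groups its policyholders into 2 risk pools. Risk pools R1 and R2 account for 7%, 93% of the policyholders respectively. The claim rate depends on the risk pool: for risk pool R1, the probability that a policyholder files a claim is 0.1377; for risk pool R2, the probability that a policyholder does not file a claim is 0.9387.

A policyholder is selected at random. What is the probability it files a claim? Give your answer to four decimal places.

P(C) ≈ 0.0666

P(C|R2) = 1 − 0.9387 = 0.0613.
P(C) = P(C|R1)·P(R1) + P(C|R2)·P(R2)
      = 0.1377·0.07 + 0.0613·0.93
      = 0.009639 + 0.057009 = 0.066648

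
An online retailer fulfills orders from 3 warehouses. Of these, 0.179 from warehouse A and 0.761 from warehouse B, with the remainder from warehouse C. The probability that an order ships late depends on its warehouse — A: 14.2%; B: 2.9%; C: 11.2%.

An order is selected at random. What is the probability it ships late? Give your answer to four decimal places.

P(C) = 1 − (0.179 + 0.761) = 0.06.
P(L) = P(L|A)·P(A) + P(L|B)·P(B) + P(L|C)·P(C)
      = 0.142·0.179 + 0.029·0.761 + 0.112·0.06
      = 0.025418 + 0.022069 + 0.00672 = 0.054207

0.0542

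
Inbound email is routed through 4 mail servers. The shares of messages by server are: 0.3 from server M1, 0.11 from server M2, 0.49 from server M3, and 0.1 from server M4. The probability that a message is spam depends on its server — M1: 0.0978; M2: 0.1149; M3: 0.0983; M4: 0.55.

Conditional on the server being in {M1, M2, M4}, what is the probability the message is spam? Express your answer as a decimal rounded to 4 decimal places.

Let J = {M1, M2, M4}.
P(J) = 0.3 + 0.11 + 0.1 = 0.51.
P(S ∩ J) = 0.0978·0.3 + 0.1149·0.11 + 0.55·0.1 = 0.02934 + 0.012639 + 0.055 = 0.096979.
P(S | J) = 0.096979 / 0.51 = 0.190155…

0.1902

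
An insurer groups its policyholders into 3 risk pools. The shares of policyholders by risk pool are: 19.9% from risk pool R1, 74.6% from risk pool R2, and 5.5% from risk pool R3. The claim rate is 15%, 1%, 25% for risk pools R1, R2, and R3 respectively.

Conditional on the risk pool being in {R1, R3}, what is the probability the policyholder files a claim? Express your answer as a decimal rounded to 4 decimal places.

Let S = {R1, R3}.
P(S) = 0.199 + 0.055 = 0.254.
P(C ∩ S) = 0.15·0.199 + 0.25·0.055 = 0.02985 + 0.01375 = 0.0436.
P(C | S) = 0.0436 / 0.254 = 0.171654…

P(C|S) ≈ 0.1717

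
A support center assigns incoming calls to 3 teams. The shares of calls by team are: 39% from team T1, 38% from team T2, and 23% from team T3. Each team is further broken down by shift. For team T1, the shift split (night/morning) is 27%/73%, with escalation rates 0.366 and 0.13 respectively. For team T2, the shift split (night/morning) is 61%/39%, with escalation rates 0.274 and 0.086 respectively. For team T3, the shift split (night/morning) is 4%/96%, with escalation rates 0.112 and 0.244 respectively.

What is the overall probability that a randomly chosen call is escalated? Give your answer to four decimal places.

P(E|T1) = 0.27·0.366 + 0.73·0.13 = 0.09882 + 0.0949 = 0.19372
P(E|T2) = 0.61·0.274 + 0.39·0.086 = 0.16714 + 0.03354 = 0.20068
P(E|T3) = 0.04·0.112 + 0.96·0.244 = 0.00448 + 0.23424 = 0.23872
By total probability over the outer partition,
P(E) = 0.39·0.19372 + 0.38·0.20068 + 0.23·0.23872
      = 0.0755508 + 0.0762584 + 0.0549056 = 0.2067148

P(E) ≈ 0.2067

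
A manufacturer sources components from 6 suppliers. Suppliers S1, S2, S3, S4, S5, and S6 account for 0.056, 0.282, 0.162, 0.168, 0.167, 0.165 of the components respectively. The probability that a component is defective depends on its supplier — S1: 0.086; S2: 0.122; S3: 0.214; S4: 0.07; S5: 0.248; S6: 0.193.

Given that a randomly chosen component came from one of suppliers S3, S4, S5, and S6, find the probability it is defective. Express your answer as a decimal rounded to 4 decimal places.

P(D|S) ≈ 0.1808

Let S = {S3, S4, S5, S6}.
P(S) = 0.162 + 0.168 + 0.167 + 0.165 = 0.662.
P(D ∩ S) = 0.214·0.162 + 0.07·0.168 + 0.248·0.167 + 0.193·0.165 = 0.034668 + 0.01176 + 0.041416 + 0.031845 = 0.119689.
P(D | S) = 0.119689 / 0.662 = 0.180799…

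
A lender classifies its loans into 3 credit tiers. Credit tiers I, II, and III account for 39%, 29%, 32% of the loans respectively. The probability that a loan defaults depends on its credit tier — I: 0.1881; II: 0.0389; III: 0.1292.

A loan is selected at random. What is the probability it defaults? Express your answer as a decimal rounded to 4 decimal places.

By the law of total probability,
P(D) = P(D|I)·P(I) + P(D|II)·P(II) + P(D|III)·P(III)
      = 0.1881·0.39 + 0.0389·0.29 + 0.1292·0.32
      = 0.073359 + 0.011281 + 0.041344 = 0.125984

P(D) ≈ 0.1260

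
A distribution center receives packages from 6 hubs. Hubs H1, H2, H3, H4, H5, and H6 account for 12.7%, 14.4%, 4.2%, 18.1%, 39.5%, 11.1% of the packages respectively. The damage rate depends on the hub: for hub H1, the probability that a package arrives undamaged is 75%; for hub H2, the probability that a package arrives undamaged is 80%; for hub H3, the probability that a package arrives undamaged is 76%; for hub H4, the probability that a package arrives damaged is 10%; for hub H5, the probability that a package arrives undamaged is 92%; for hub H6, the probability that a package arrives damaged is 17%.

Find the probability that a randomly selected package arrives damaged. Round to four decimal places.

P(D) ≈ 0.1392

P(D|H1) = 1 − 0.75 = 0.25.
P(D|H2) = 1 − 0.8 = 0.2.
P(D|H3) = 1 − 0.76 = 0.24.
P(D|H5) = 1 − 0.92 = 0.08.
P(D) = P(D|H1)·P(H1) + P(D|H2)·P(H2) + P(D|H3)·P(H3) + P(D|H4)·P(H4) + P(D|H5)·P(H5) + P(D|H6)·P(H6)
      = 0.25·0.127 + 0.2·0.144 + 0.24·0.042 + 0.1·0.181 + 0.08·0.395 + 0.17·0.111
      = 0.03175 + 0.0288 + 0.01008 + 0.0181 + 0.0316 + 0.01887 = 0.1392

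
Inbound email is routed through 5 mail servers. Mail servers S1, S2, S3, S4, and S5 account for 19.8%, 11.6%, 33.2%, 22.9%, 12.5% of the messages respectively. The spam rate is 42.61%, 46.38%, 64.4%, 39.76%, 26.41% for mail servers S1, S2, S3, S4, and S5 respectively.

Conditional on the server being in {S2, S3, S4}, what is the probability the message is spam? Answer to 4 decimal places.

P(S|J) ≈ 0.5298

Let J = {S2, S3, S4}.
P(J) = 0.116 + 0.332 + 0.229 = 0.677.
P(S ∩ J) = 0.4638·0.116 + 0.644·0.332 + 0.3976·0.229 = 0.0538008 + 0.213808 + 0.0910504 = 0.3586592.
P(S | J) = 0.3586592 / 0.677 = 0.529777…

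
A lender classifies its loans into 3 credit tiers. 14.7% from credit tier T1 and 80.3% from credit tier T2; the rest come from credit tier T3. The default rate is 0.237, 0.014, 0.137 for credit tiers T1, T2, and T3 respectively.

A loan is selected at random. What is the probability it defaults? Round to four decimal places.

P(D) ≈ 0.0529

P(T3) = 1 − (0.147 + 0.803) = 0.05.
P(D) = P(D|T1)·P(T1) + P(D|T2)·P(T2) + P(D|T3)·P(T3)
      = 0.237·0.147 + 0.014·0.803 + 0.137·0.05
      = 0.034839 + 0.011242 + 0.00685 = 0.052931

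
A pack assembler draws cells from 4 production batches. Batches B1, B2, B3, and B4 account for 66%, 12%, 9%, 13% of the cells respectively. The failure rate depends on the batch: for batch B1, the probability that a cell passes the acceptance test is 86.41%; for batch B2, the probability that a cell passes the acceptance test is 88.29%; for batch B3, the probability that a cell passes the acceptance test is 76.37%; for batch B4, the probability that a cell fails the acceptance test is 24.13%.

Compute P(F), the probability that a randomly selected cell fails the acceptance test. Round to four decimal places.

P(F) ≈ 0.1564

P(F|B1) = 1 − 0.8641 = 0.1359.
P(F|B2) = 1 − 0.8829 = 0.1171.
P(F|B3) = 1 − 0.7637 = 0.2363.
P(F) = P(F|B1)·P(B1) + P(F|B2)·P(B2) + P(F|B3)·P(B3) + P(F|B4)·P(B4)
      = 0.1359·0.66 + 0.1171·0.12 + 0.2363·0.09 + 0.2413·0.13
      = 0.089694 + 0.014052 + 0.021267 + 0.031369 = 0.156382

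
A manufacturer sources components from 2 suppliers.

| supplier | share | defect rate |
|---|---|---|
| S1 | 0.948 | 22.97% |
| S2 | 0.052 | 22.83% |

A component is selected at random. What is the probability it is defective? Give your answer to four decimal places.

P(D) ≈ 0.2296

P(D) = P(D|S1)·P(S1) + P(D|S2)·P(S2)
      = 0.2297·0.948 + 0.2283·0.052
      = 0.2177556 + 0.0118716 = 0.2296272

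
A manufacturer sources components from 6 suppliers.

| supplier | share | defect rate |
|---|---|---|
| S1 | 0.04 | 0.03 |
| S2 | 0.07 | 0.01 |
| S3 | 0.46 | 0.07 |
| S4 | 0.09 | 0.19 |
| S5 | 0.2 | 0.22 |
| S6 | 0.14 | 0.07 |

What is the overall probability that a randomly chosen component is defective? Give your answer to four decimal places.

P(D) ≈ 0.1050

By the law of total probability,
P(D) = P(D|S1)·P(S1) + P(D|S2)·P(S2) + P(D|S3)·P(S3) + P(D|S4)·P(S4) + P(D|S5)·P(S5) + P(D|S6)·P(S6)
      = 0.03·0.04 + 0.01·0.07 + 0.07·0.46 + 0.19·0.09 + 0.22·0.2 + 0.07·0.14
      = 0.0012 + 0.0007 + 0.0322 + 0.0171 + 0.044 + 0.0098 = 0.105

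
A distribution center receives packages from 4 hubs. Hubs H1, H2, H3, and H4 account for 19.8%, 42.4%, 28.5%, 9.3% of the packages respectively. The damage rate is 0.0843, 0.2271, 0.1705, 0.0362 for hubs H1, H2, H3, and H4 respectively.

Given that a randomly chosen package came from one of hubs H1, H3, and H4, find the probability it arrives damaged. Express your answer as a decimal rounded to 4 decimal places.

0.1192

Let S = {H1, H3, H4}.
P(S) = 0.198 + 0.285 + 0.093 = 0.576.
P(D ∩ S) = 0.0843·0.198 + 0.1705·0.285 + 0.0362·0.093 = 0.0166914 + 0.0485925 + 0.0033666 = 0.0686505.
P(D | S) = 0.0686505 / 0.576 = 0.119185…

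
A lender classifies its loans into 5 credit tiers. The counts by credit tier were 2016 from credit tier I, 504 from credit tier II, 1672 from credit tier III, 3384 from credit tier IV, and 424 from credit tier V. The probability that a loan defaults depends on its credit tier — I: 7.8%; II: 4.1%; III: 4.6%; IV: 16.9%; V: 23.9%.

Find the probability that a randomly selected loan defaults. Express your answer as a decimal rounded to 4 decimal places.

P(D) ≈ 0.1160

Total: 2016 + 504 + 1672 + 3384 + 424 = 8000.
P(I) = 2016/8000 = 0.252. P(II) = 504/8000 = 0.063. P(III) = 1672/8000 = 0.209. P(IV) = 3384/8000 = 0.423. P(V) = 424/8000 = 0.053.
Summing over the partition,
P(D) = P(D|I)·P(I) + P(D|II)·P(II) + P(D|III)·P(III) + P(D|IV)·P(IV) + P(D|V)·P(V)
      = 0.078·0.252 + 0.041·0.063 + 0.046·0.209 + 0.169·0.423 + 0.239·0.053
      = 0.019656 + 0.002583 + 0.009614 + 0.071487 + 0.012667 = 0.116007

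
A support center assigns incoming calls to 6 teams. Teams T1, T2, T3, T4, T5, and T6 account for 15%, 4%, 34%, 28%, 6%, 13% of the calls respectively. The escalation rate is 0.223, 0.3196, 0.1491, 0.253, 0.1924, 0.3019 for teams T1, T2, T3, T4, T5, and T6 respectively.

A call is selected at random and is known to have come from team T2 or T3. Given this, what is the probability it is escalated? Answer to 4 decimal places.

P(E|S) ≈ 0.1670

Let S = {T2, T3}.
P(S) = 0.04 + 0.34 = 0.38.
P(E ∩ S) = 0.3196·0.04 + 0.1491·0.34 = 0.012784 + 0.050694 = 0.063478.
P(E | S) = 0.063478 / 0.38 = 0.167047…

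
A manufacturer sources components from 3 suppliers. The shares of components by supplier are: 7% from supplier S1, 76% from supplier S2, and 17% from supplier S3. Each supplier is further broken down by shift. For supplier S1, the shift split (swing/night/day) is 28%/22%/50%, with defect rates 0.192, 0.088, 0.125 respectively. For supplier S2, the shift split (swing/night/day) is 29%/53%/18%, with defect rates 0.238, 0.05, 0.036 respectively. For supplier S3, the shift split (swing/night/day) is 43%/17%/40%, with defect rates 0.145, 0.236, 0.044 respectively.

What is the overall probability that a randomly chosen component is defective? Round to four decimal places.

P(D|S1) = 0.28·0.192 + 0.22·0.088 + 0.5·0.125 = 0.05376 + 0.01936 + 0.0625 = 0.13562
P(D|S2) = 0.29·0.238 + 0.53·0.05 + 0.18·0.036 = 0.06902 + 0.0265 + 0.00648 = 0.102
P(D|S3) = 0.43·0.145 + 0.17·0.236 + 0.4·0.044 = 0.06235 + 0.04012 + 0.0176 = 0.12007
By total probability over the outer partition,
P(D) = 0.07·0.13562 + 0.76·0.102 + 0.17·0.12007
      = 0.0094934 + 0.07752 + 0.0204119 = 0.1074253

P(D) ≈ 0.1074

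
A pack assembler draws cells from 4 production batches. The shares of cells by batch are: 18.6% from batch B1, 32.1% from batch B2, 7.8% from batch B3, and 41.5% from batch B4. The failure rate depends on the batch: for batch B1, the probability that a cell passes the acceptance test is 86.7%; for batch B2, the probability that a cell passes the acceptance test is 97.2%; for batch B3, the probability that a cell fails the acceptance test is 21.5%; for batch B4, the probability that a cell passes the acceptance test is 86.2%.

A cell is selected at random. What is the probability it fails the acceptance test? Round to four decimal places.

P(F|B1) = 1 − 0.867 = 0.133.
P(F|B2) = 1 − 0.972 = 0.028.
P(F|B4) = 1 − 0.862 = 0.138.
By the law of total probability,
P(F) = P(F|B1)·P(B1) + P(F|B2)·P(B2) + P(F|B3)·P(B3) + P(F|B4)·P(B4)
      = 0.133·0.186 + 0.028·0.321 + 0.215·0.078 + 0.138·0.415
      = 0.024738 + 0.008988 + 0.01677 + 0.05727 = 0.107766

0.1078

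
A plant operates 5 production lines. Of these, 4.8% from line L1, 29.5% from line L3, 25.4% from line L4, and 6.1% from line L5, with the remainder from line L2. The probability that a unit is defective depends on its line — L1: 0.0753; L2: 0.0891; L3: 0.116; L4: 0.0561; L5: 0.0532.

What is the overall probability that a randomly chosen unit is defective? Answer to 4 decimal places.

P(D) ≈ 0.0858

P(L2) = 1 − (0.048 + 0.295 + 0.254 + 0.061) = 0.342.
P(D) = P(D|L1)·P(L1) + P(D|L2)·P(L2) + P(D|L3)·P(L3) + P(D|L4)·P(L4) + P(D|L5)·P(L5)
      = 0.0753·0.048 + 0.0891·0.342 + 0.116·0.295 + 0.0561·0.254 + 0.0532·0.061
      = 0.0036144 + 0.0304722 + 0.03422 + 0.0142494 + 0.0032452 = 0.0858012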